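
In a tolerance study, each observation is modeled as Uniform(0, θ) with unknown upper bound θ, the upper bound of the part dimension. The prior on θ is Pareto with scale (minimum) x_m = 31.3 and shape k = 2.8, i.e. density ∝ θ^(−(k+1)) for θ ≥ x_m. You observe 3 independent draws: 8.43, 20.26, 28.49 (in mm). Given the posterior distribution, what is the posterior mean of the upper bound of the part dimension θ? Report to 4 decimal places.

A Pareto(scale x_m, shape k) prior on the upper bound θ of Uniform(0, θ) is conjugate: posterior is Pareto(max(x_m, max xᵢ), k + n).
Sample maximum = 28.49; prior scale x_m = 31.3 → posterior scale = max = 31.30.
Posterior shape = 2.8 + 3 = 5.8.
E[θ|data] = k·x_m/(k−1) = 5.8·31.30/4.8 = 37.8208.

37.8208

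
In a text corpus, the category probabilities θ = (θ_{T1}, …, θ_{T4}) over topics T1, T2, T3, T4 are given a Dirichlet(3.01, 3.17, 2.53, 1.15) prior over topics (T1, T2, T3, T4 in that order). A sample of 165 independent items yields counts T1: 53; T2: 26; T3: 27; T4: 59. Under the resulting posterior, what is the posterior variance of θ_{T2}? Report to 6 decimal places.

0.000790

The Dirichlet prior is conjugate to the Multinomial likelihood: each posterior αⱼ = prior αⱼ + observed count nⱼ.
Posterior concentration: (56.01, 29.17, 29.53, 60.15), total = 174.86.
Var[θ_j] = α_j(Σα−α_j)/((Σα)²(Σα+1)) = 29.17·145.69/(174.86²·175.86) = 0.000790.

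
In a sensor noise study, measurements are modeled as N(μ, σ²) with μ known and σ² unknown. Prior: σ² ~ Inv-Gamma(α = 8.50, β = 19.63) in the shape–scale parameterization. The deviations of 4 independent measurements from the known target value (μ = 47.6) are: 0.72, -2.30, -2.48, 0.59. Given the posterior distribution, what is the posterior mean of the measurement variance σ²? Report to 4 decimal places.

With known mean μ and an Inverse-Gamma(α, β) prior on σ², the Normal likelihood is conjugate: posterior is Inv-Gamma(α + n/2, β + Σ(xᵢ−μ)²/2).
Σ(xᵢ−μ)² = (0.72)² + (-2.30)² + (-2.48)² + (0.59)² = 12.3069.
Posterior: Inv-Gamma(8.50 + 4/2, 19.63 + 12.3069/2) = Inv-Gamma(10.50, 25.78345).
E[σ²|data] = β/(α−1) = 25.78345/9.50 = 2.7140.

2.7140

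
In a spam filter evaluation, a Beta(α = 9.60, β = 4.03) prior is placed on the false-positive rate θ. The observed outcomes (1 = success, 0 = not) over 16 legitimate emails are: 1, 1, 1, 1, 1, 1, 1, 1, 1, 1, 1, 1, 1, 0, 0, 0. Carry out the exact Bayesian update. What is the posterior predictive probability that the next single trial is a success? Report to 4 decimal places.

0.7627

The Beta prior is conjugate to a Binomial/Bernoulli likelihood; the update adds successes to α and failures to β.
Posterior: Beta(α+k, β+n−k) = Beta(9.60+13, 4.03+3) = Beta(22.60, 7.03).
For a single future Bernoulli trial, P(success | data) = α/(α+β) = 0.7627.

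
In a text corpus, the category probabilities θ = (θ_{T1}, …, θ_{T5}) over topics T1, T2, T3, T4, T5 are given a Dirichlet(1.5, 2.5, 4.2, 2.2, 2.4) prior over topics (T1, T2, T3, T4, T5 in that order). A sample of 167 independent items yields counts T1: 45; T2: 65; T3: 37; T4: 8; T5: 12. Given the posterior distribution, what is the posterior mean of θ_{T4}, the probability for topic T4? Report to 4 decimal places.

The Dirichlet prior is conjugate to the Multinomial likelihood: each posterior αⱼ = prior αⱼ + observed count nⱼ.
Posterior concentration: (46.5, 67.5, 41.2, 10.2, 14.4), total = 179.8.
E[θ_{T4}|data] = α_{T4}/Σα = 10.2/179.8 = 0.0567.

0.0567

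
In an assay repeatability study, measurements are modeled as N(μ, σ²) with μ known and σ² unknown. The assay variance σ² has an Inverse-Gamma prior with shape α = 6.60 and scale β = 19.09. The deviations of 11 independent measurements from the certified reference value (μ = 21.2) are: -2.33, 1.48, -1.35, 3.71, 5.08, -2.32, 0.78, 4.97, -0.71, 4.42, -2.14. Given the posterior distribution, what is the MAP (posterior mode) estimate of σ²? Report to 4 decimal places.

With known mean μ and an Inverse-Gamma(α, β) prior on σ², the Normal likelihood is conjugate: posterior is Inv-Gamma(α + n/2, β + Σ(xᵢ−μ)²/2).
Σ(xᵢ−μ)² = (-2.33)² + (1.48)² + (-1.35)² + (3.71)² + (5.08)² + (-2.32)² + (0.78)² + (4.97)² + (-0.71)² + (4.42)² + (-2.14)² = 104.3241.
Posterior: Inv-Gamma(6.60 + 11/2, 19.09 + 104.3241/2) = Inv-Gamma(12.10, 71.25205).
Mode = β/(α+1) = 71.25205/13.10 = 5.4391.

5.4391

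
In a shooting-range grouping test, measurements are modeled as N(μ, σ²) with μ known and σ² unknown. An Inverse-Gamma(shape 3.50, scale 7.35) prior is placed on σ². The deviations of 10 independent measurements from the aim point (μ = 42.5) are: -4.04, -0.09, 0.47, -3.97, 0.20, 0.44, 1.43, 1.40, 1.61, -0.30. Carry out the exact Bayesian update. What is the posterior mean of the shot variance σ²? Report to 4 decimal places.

With known mean μ and an Inverse-Gamma(α, β) prior on σ², the Normal likelihood is conjugate: posterior is Inv-Gamma(α + n/2, β + Σ(xᵢ−μ)²/2).
Σ(xᵢ−μ)² = (-4.04)² + (-0.09)² + (0.47)² + (-3.97)² + (0.20)² + (0.44)² + (1.43)² + (1.40)² + (1.61)² + (-0.30)² = 39.2321.
Posterior: Inv-Gamma(3.50 + 10/2, 7.35 + 39.2321/2) = Inv-Gamma(8.50, 26.96605).
E[σ²|data] = β/(α−1) = 26.96605/7.50 = 3.5955.

3.5955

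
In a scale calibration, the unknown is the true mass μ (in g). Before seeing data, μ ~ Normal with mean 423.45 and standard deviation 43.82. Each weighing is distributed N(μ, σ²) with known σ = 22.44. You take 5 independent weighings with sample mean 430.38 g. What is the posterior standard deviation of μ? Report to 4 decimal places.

For Normal data with known variance σ², a Normal(μ₀, σ₀²) prior on μ is conjugate. Posterior precision = 1/σ₀² + n/σ²; posterior mean is the precision-weighted average of μ₀ and x̄.
σ₀² = 43.82² = 1920.1924, σ² = 22.44² = 503.5536; σ² + n·σ₀² = 503.5536 + 5·1920.1924 = 10104.5156.
Posterior precision = 1/σ₀² + n/σ² = 1/1920.1924 + 5/503.5536 = (σ² + n·σ₀²)/(σ₀²σ²) = 10104.5156/(1920.1924·503.5536); posterior variance σₙ² = σ₀²σ²/(σ² + n·σ₀²) = 1920.1924·503.5536/10104.5156 = 95.691850.
Posterior SD = √σₙ² = √(1920.1924·503.5536/10104.5156) = 9.7822.

9.7822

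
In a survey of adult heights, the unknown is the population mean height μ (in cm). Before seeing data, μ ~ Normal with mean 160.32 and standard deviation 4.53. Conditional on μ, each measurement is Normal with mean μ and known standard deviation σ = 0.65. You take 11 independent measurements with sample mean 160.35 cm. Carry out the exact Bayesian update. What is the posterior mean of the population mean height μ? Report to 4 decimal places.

For Normal data with known variance σ², a Normal(μ₀, σ₀²) prior on μ is conjugate. Posterior precision = 1/σ₀² + n/σ²; posterior mean is the precision-weighted average of μ₀ and x̄.
n·x̄ = 11·160.35 = 1763.85.
σ₀² = 4.53² = 20.5209, σ² = 0.65² = 0.4225; σ² + n·σ₀² = 0.4225 + 11·20.5209 = 226.1524.
Posterior mean = (μ₀/σ₀² + n·x̄/σ²)/(1/σ₀² + n/σ²) = (σ²·μ₀ + σ₀²·n·x̄)/(σ² + n·σ₀²) = (0.4225·160.32 + 20.5209·1763.85)/226.1524 = 36263.524665/226.1524 = 160.3499.

160.3499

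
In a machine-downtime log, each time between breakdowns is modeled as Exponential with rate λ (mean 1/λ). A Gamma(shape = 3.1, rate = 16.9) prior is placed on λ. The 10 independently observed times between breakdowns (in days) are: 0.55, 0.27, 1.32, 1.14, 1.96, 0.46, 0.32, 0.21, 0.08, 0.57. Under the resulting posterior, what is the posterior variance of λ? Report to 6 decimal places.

0.023166

With a Gamma(shape α, rate β) prior on the exponential rate λ, the posterior after n observations with total T = Σxᵢ is Gamma(α+n, β+T).
Sum of observations T = 6.88 days; n = 10.
Posterior: Gamma(3.1+10, 16.9+6.88) = Gamma(13.1, 23.78).
Var = α/β² = 0.023166.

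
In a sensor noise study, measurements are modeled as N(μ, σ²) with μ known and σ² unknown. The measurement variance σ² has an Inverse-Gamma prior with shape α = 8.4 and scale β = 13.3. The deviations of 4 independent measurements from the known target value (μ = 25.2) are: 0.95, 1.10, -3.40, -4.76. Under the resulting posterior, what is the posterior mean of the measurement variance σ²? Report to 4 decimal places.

With known mean μ and an Inverse-Gamma(α, β) prior on σ², the Normal likelihood is conjugate: posterior is Inv-Gamma(α + n/2, β + Σ(xᵢ−μ)²/2).
Σ(xᵢ−μ)² = (0.95)² + (1.10)² + (-3.40)² + (-4.76)² = 36.3301.
Posterior: Inv-Gamma(8.4 + 4/2, 13.3 + 36.3301/2) = Inv-Gamma(10.40, 31.46505).
E[σ²|data] = β/(α−1) = 31.46505/9.40 = 3.3473.

3.3473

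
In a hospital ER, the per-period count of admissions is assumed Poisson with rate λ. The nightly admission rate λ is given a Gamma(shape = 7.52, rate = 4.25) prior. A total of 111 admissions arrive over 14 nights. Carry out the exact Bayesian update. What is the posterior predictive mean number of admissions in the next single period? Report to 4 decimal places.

With a Gamma(shape α, rate β) prior, the Poisson likelihood is conjugate: the posterior is Gamma(α + ΣXᵢ, β + n).
Posterior: Gamma(α+S, β+n) = Gamma(7.52+111, 4.25+14) = Gamma(118.52, 18.25).
The predictive distribution for one future period is NegBinom with mean α/β = 6.4942.

6.4942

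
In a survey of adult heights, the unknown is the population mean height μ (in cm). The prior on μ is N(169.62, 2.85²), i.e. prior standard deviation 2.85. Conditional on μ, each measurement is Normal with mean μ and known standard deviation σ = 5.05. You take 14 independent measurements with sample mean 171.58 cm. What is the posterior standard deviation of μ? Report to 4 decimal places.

For Normal data with known variance σ², a Normal(μ₀, σ₀²) prior on μ is conjugate. Posterior precision = 1/σ₀² + n/σ²; posterior mean is the precision-weighted average of μ₀ and x̄.
σ₀² = 2.85² = 8.1225, σ² = 5.05² = 25.5025; σ² + n·σ₀² = 25.5025 + 14·8.1225 = 139.2175.
Posterior precision = 1/σ₀² + n/σ² = 1/8.1225 + 14/25.5025 = (σ² + n·σ₀²)/(σ₀²σ²) = 139.2175/(8.1225·25.5025); posterior variance σₙ² = σ₀²σ²/(σ² + n·σ₀²) = 8.1225·25.5025/139.2175 = 1.487917.
Posterior SD = √σₙ² = √(8.1225·25.5025/139.2175) = 1.2198.

1.2198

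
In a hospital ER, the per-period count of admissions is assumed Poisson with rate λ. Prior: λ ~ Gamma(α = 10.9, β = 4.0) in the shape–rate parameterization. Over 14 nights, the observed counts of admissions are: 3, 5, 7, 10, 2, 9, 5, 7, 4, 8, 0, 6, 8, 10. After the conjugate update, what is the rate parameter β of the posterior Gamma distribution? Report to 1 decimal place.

18.0

With a Gamma(shape α, rate β) prior, the Poisson likelihood is conjugate: the posterior is Gamma(α + ΣXᵢ, β + n).
Sum of counts S = 84 over n = 14 nights.
Posterior: Gamma(α+S, β+n) = Gamma(10.9+84, 4.0+14) = Gamma(94.9, 18.0).
Posterior β = 18.0.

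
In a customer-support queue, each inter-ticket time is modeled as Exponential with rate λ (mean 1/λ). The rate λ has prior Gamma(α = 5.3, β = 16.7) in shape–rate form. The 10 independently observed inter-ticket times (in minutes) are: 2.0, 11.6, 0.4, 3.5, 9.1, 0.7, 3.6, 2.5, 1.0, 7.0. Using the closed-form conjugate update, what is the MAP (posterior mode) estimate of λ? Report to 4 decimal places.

0.2461

With a Gamma(shape α, rate β) prior on the exponential rate λ, the posterior after n observations with total T = Σxᵢ is Gamma(α+n, β+T).
Sum of observations T = 41.4 minutes; n = 10.
Posterior: Gamma(5.3+10, 16.7+41.4) = Gamma(15.3, 58.1).
Mode = (α−1)/β = 0.2461.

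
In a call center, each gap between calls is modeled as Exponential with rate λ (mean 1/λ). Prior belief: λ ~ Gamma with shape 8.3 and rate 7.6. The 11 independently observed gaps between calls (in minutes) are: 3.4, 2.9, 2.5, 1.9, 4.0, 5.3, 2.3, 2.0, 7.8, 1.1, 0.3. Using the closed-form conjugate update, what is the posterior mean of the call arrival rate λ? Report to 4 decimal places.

With a Gamma(shape α, rate β) prior on the exponential rate λ, the posterior after n observations with total T = Σxᵢ is Gamma(α+n, β+T).
Sum of observations T = 33.5 minutes; n = 11.
Posterior: Gamma(8.3+11, 7.6+33.5) = Gamma(19.3, 41.1).
Posterior mean of λ = α/β = 19.3/41.1 = 0.4696.

0.4696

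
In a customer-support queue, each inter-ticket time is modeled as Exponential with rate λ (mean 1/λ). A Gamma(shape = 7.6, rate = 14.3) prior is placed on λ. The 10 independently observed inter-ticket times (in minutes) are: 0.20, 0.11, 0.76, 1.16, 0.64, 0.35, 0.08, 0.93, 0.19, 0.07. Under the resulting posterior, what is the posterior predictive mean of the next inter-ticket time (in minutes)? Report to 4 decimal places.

1.1319

With a Gamma(shape α, rate β) prior on the exponential rate λ, the posterior after n observations with total T = Σxᵢ is Gamma(α+n, β+T).
Sum of observations T = 4.49 minutes; n = 10.
Posterior: Gamma(7.6+10, 14.3+4.49) = Gamma(17.6, 18.79).
The predictive distribution for the next observation is Lomax; its mean is β/(α−1) = 18.79/16.6 = 1.1319.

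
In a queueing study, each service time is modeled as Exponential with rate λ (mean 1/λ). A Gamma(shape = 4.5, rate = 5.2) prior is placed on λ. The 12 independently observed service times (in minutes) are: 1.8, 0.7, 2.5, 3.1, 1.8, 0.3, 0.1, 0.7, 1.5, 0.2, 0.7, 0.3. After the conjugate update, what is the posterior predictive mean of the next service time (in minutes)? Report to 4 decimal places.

With a Gamma(shape α, rate β) prior on the exponential rate λ, the posterior after n observations with total T = Σxᵢ is Gamma(α+n, β+T).
Sum of observations T = 13.7 minutes; n = 12.
Posterior: Gamma(4.5+12, 5.2+13.7) = Gamma(16.5, 18.9).
The predictive distribution for the next observation is Lomax; its mean is β/(α−1) = 18.9/15.5 = 1.2194.

1.2194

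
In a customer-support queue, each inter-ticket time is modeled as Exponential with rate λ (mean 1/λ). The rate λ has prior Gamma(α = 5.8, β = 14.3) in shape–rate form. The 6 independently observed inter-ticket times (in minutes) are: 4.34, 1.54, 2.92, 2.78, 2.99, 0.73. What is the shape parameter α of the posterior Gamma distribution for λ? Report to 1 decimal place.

With a Gamma(shape α, rate β) prior on the exponential rate λ, the posterior after n observations with total T = Σxᵢ is Gamma(α+n, β+T).
Sum of observations T = 15.30 minutes; n = 6.
Posterior: Gamma(5.8+6, 14.3+15.30) = Gamma(11.8, 29.60).
Posterior α = 11.8.

11.8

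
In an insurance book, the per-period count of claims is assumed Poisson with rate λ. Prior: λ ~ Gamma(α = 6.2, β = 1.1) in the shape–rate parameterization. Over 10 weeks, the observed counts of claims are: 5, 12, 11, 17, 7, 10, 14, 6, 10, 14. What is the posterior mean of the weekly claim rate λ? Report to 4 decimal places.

10.1081

With a Gamma(shape α, rate β) prior, the Poisson likelihood is conjugate: the posterior is Gamma(α + ΣXᵢ, β + n).
Sum of counts S = 106 over n = 10 weeks.
Posterior: Gamma(α+S, β+n) = Gamma(6.2+106, 1.1+10) = Gamma(112.2, 11.1).
Posterior mean = α/β = 112.2/11.1 = 10.1081.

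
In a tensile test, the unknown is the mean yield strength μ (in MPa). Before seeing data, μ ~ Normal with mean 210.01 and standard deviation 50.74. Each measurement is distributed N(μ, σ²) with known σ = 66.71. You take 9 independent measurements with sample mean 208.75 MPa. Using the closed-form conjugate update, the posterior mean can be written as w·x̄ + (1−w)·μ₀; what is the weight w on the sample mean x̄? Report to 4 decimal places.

0.8389

For Normal data with known variance σ², a Normal(μ₀, σ₀²) prior on μ is conjugate. Posterior precision = 1/σ₀² + n/σ²; posterior mean is the precision-weighted average of μ₀ and x̄.
σ₀² = 50.74² = 2574.5476, σ² = 66.71² = 4450.2241. Prior precision 1/σ₀² = 1/2574.5476; data precision n/σ² = 9/4450.2241.
w = (n/σ²)/(1/σ₀² + n/σ²) = n·σ₀²/(σ² + n·σ₀²) = 9·2574.5476/(4450.2241 + 9·2574.5476) = 23170.9284/27621.1525 = 0.8389.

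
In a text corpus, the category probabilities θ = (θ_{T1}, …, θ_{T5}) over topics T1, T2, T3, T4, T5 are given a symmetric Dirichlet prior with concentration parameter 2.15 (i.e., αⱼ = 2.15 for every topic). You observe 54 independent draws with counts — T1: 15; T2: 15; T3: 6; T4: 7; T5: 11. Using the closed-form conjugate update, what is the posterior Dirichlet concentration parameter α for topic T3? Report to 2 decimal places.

The Dirichlet prior is conjugate to the Multinomial likelihood: each posterior αⱼ = prior αⱼ + observed count nⱼ.
Posterior concentration: (17.15, 17.15, 8.15, 9.15, 13.15), total = 64.75.
α_{T3} = 2.15 + 6 = 8.15.

8.15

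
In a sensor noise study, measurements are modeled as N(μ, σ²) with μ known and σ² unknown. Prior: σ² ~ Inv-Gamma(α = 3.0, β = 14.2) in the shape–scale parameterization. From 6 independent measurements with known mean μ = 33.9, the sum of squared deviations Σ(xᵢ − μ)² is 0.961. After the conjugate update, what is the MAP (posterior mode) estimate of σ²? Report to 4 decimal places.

2.0972

With known mean μ and an Inverse-Gamma(α, β) prior on σ², the Normal likelihood is conjugate: posterior is Inv-Gamma(α + n/2, β + Σ(xᵢ−μ)²/2).
Posterior: Inv-Gamma(3.0 + 6/2, 14.2 + 0.961/2) = Inv-Gamma(6.00, 14.6805).
Mode = β/(α+1) = 14.6805/7.00 = 2.0972.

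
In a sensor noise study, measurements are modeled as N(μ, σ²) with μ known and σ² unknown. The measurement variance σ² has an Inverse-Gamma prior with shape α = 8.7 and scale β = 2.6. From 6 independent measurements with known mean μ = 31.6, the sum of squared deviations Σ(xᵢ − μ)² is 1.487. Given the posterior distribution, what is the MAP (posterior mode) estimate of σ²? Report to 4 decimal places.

With known mean μ and an Inverse-Gamma(α, β) prior on σ², the Normal likelihood is conjugate: posterior is Inv-Gamma(α + n/2, β + Σ(xᵢ−μ)²/2).
Posterior: Inv-Gamma(8.7 + 6/2, 2.6 + 1.487/2) = Inv-Gamma(11.70, 3.3435).
Mode = β/(α+1) = 3.3435/12.70 = 0.2633.

0.2633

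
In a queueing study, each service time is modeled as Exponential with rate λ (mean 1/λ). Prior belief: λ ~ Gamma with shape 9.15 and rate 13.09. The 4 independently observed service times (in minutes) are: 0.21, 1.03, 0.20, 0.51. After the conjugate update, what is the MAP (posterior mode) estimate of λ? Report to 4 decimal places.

0.8078

With a Gamma(shape α, rate β) prior on the exponential rate λ, the posterior after n observations with total T = Σxᵢ is Gamma(α+n, β+T).
Sum of observations T = 1.95 minutes; n = 4.
Posterior: Gamma(9.15+4, 13.09+1.95) = Gamma(13.15, 15.04).
Mode = (α−1)/β = 0.8078.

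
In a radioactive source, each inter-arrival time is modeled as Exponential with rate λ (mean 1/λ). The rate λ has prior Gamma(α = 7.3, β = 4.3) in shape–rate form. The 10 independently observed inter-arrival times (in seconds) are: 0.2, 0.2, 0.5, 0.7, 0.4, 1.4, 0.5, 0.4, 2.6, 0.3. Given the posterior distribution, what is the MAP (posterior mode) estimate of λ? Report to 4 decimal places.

With a Gamma(shape α, rate β) prior on the exponential rate λ, the posterior after n observations with total T = Σxᵢ is Gamma(α+n, β+T).
Sum of observations T = 7.2 seconds; n = 10.
Posterior: Gamma(7.3+10, 4.3+7.2) = Gamma(17.3, 11.5).
Mode = (α−1)/β = 1.4174.

1.4174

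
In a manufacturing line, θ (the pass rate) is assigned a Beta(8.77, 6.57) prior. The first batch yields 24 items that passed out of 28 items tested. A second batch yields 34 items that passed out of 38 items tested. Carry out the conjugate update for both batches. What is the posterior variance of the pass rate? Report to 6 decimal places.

The Beta prior is conjugate to a Binomial/Bernoulli likelihood; the update adds successes to α and failures to β.
After batch 1: Beta(8.77+24, 6.57+4) = Beta(32.77, 10.57).
After batch 2: Beta(32.77+34, 10.57+4) = Beta(66.77, 14.57).
Var = αβ/((α+β)²(α+β+1)) = 66.77·14.57/(81.34²·82.34) = 0.001786.

0.001786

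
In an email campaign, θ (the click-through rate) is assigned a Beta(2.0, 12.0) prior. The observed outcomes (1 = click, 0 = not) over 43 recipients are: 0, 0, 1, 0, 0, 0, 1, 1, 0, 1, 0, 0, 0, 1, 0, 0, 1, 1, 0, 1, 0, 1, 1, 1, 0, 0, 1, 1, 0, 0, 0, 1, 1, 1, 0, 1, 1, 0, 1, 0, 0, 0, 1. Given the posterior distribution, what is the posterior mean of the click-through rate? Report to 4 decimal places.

The Beta prior is conjugate to a Binomial/Bernoulli likelihood; the update adds successes to α and failures to β.
Posterior: Beta(α+k, β+n−k) = Beta(2.0+20, 12.0+23) = Beta(22.0, 35.0).
Posterior mean = α/(α+β) = 22.0/57.0 = 0.3860.

0.3860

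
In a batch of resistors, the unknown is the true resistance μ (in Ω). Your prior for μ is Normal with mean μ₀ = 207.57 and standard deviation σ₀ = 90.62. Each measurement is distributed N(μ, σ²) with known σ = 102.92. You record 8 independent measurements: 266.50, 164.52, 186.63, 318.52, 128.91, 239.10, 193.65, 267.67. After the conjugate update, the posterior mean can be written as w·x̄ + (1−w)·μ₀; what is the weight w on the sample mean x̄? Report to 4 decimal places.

0.8612

For Normal data with known variance σ², a Normal(μ₀, σ₀²) prior on μ is conjugate. Posterior precision = 1/σ₀² + n/σ²; posterior mean is the precision-weighted average of μ₀ and x̄.
σ₀² = 90.62² = 8211.9844, σ² = 102.92² = 10592.5264. Prior precision 1/σ₀² = 1/8211.9844; data precision n/σ² = 8/10592.5264.
w = (n/σ²)/(1/σ₀² + n/σ²) = n·σ₀²/(σ² + n·σ₀²) = 8·8211.9844/(10592.5264 + 8·8211.9844) = 65695.8752/76288.4016 = 0.8612.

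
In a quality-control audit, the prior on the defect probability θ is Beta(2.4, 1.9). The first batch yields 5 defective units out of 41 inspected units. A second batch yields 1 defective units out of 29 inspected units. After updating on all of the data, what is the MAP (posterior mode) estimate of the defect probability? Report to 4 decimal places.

The Beta prior is conjugate to a Binomial/Bernoulli likelihood; the update adds successes to α and failures to β.
After batch 1: Beta(2.4+5, 1.9+36) = Beta(7.4, 37.9).
After batch 2: Beta(7.4+1, 37.9+28) = Beta(8.4, 65.9).
Mode of Beta(a,b) for a,b>1 is (a−1)/(a+b−2) = 7.4/72.3 = 0.1024.

0.1024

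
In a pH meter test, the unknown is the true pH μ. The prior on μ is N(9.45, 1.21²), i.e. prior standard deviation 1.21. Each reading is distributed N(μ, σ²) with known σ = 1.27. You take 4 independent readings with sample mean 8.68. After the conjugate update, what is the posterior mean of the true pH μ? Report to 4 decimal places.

For Normal data with known variance σ², a Normal(μ₀, σ₀²) prior on μ is conjugate. Posterior precision = 1/σ₀² + n/σ²; posterior mean is the precision-weighted average of μ₀ and x̄.
n·x̄ = 4·8.68 = 34.72.
σ₀² = 1.21² = 1.4641, σ² = 1.27² = 1.6129; σ² + n·σ₀² = 1.6129 + 4·1.4641 = 7.4693.
Posterior mean = (μ₀/σ₀² + n·x̄/σ²)/(1/σ₀² + n/σ²) = (σ²·μ₀ + σ₀²·n·x̄)/(σ² + n·σ₀²) = (1.6129·9.45 + 1.4641·34.72)/7.4693 = 66.075457/7.4693 = 8.8463.

8.8463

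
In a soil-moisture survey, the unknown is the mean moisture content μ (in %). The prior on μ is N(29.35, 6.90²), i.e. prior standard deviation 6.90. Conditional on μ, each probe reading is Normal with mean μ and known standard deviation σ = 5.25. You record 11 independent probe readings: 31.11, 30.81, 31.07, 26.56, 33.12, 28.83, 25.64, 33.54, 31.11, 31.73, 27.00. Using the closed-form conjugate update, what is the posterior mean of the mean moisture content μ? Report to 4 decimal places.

30.0124

For Normal data with known variance σ², a Normal(μ₀, σ₀²) prior on μ is conjugate. Posterior precision = 1/σ₀² + n/σ²; posterior mean is the precision-weighted average of μ₀ and x̄.
Σxᵢ = 31.11 + 30.81 + 31.07 + 26.56 + 33.12 + 28.83 + 25.64 + 33.54 + 31.11 + 31.73 + 27.00 = 330.52, so n·x̄ = 330.52.
σ₀² = 6.90² = 47.61, σ² = 5.25² = 27.5625; σ² + n·σ₀² = 27.5625 + 11·47.61 = 551.2725.
Posterior mean = (μ₀/σ₀² + n·x̄/σ²)/(1/σ₀² + n/σ²) = (σ²·μ₀ + σ₀²·n·x̄)/(σ² + n·σ₀²) = (27.5625·29.35 + 47.61·330.52)/551.2725 = 16545.016575/551.2725 = 30.0124.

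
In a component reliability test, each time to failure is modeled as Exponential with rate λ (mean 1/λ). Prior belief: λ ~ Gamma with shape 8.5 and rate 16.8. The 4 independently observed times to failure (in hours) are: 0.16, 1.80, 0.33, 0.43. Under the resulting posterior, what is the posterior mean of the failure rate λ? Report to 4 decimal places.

0.6404

With a Gamma(shape α, rate β) prior on the exponential rate λ, the posterior after n observations with total T = Σxᵢ is Gamma(α+n, β+T).
Sum of observations T = 2.72 hours; n = 4.
Posterior: Gamma(8.5+4, 16.8+2.72) = Gamma(12.5, 19.52).
Posterior mean of λ = α/β = 12.5/19.52 = 0.6404.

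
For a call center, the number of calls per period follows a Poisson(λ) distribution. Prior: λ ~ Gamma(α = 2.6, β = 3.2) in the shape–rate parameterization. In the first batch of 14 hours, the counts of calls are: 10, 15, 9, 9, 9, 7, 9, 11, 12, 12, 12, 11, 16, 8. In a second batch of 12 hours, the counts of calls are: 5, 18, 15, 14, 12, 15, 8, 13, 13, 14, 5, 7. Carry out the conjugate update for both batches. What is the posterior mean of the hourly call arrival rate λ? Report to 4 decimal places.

With a Gamma(shape α, rate β) prior, the Poisson likelihood is conjugate: the posterior is Gamma(α + ΣXᵢ, β + n).
Batch 1: sum of counts S = 150 over n = 14 hours.
After batch 1: Gamma(α+S, β+n) = Gamma(2.6+150, 3.2+14) = Gamma(152.6, 17.2).
Batch 2: sum of counts S = 139 over n = 12 hours.
After batch 2: Gamma(α+S, β+n) = Gamma(152.6+139, 17.2+12) = Gamma(291.6, 29.2).
Posterior mean = α/β = 291.6/29.2 = 9.9863.

9.9863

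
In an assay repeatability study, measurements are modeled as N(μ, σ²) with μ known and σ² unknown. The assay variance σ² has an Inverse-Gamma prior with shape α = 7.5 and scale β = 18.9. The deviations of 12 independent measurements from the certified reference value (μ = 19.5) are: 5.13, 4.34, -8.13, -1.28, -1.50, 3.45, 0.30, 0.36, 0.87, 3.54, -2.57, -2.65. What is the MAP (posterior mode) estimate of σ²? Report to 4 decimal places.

With known mean μ and an Inverse-Gamma(α, β) prior on σ², the Normal likelihood is conjugate: posterior is Inv-Gamma(α + n/2, β + Σ(xᵢ−μ)²/2).
Σ(xᵢ−μ)² = (5.13)² + (4.34)² + (-8.13)² + (-1.28)² + (-1.50)² + (3.45)² + (0.30)² + (0.36)² + (0.87)² + (3.54)² + (-2.57)² + (-2.65)² = 154.1758.
Posterior: Inv-Gamma(7.5 + 12/2, 18.9 + 154.1758/2) = Inv-Gamma(13.50, 95.98790).
Mode = β/(α+1) = 95.98790/14.50 = 6.6199.

6.6199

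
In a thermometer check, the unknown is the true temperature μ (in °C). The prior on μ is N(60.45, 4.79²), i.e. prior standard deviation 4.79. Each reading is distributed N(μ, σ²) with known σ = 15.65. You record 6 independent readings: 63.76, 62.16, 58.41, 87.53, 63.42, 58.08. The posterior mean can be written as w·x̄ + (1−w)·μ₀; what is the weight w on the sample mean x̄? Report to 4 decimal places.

For Normal data with known variance σ², a Normal(μ₀, σ₀²) prior on μ is conjugate. Posterior precision = 1/σ₀² + n/σ²; posterior mean is the precision-weighted average of μ₀ and x̄.
σ₀² = 4.79² = 22.9441, σ² = 15.65² = 244.9225. Prior precision 1/σ₀² = 1/22.9441; data precision n/σ² = 6/244.9225.
w = (n/σ²)/(1/σ₀² + n/σ²) = n·σ₀²/(σ² + n·σ₀²) = 6·22.9441/(244.9225 + 6·22.9441) = 137.6646/382.5871 = 0.3598.

0.3598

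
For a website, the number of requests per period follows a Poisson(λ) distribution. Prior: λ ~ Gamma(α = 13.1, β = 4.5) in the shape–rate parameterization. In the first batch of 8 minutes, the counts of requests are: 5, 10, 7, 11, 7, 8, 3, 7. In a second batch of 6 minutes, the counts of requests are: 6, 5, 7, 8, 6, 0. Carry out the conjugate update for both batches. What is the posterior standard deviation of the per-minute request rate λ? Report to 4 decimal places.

With a Gamma(shape α, rate β) prior, the Poisson likelihood is conjugate: the posterior is Gamma(α + ΣXᵢ, β + n).
Batch 1: sum of counts S = 58 over n = 8 minutes.
After batch 1: Gamma(α+S, β+n) = Gamma(13.1+58, 4.5+8) = Gamma(71.1, 12.5).
Batch 2: sum of counts S = 32 over n = 6 minutes.
After batch 2: Gamma(α+S, β+n) = Gamma(71.1+32, 12.5+6) = Gamma(103.1, 18.5).
SD = √α/β = √103.1/18.5 = 0.5489.

0.5489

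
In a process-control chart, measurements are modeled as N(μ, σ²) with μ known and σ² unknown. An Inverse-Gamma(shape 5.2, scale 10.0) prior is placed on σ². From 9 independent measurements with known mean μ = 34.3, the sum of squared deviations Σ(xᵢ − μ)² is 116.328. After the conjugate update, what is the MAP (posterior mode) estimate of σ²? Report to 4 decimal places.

6.3705

With known mean μ and an Inverse-Gamma(α, β) prior on σ², the Normal likelihood is conjugate: posterior is Inv-Gamma(α + n/2, β + Σ(xᵢ−μ)²/2).
Posterior: Inv-Gamma(5.2 + 9/2, 10.0 + 116.328/2) = Inv-Gamma(9.70, 68.1640).
Mode = β/(α+1) = 68.1640/10.70 = 6.3705.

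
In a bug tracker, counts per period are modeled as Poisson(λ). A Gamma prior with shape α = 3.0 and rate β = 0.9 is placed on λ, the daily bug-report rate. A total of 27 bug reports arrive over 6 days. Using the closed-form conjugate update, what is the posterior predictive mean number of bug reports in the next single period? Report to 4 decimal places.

4.3478

With a Gamma(shape α, rate β) prior, the Poisson likelihood is conjugate: the posterior is Gamma(α + ΣXᵢ, β + n).
Posterior: Gamma(α+S, β+n) = Gamma(3.0+27, 0.9+6) = Gamma(30.0, 6.9).
The predictive distribution for one future period is NegBinom with mean α/β = 4.3478.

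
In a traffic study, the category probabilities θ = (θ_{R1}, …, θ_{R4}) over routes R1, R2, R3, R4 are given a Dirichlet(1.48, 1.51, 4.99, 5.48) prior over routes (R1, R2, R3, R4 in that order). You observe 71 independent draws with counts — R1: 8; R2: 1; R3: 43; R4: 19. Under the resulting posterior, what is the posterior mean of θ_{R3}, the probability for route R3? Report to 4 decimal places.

0.5682

The Dirichlet prior is conjugate to the Multinomial likelihood: each posterior αⱼ = prior αⱼ + observed count nⱼ.
Posterior concentration: (9.48, 2.51, 47.99, 24.48), total = 84.46.
E[θ_{R3}|data] = α_{R3}/Σα = 47.99/84.46 = 0.5682.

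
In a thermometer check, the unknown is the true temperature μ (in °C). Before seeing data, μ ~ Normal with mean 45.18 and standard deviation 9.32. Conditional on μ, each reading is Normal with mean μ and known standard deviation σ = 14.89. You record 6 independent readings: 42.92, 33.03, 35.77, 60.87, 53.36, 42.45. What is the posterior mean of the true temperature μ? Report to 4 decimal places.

44.8666

For Normal data with known variance σ², a Normal(μ₀, σ₀²) prior on μ is conjugate. Posterior precision = 1/σ₀² + n/σ²; posterior mean is the precision-weighted average of μ₀ and x̄.
Σxᵢ = 42.92 + 33.03 + 35.77 + 60.87 + 53.36 + 42.45 = 268.4, so n·x̄ = 268.4.
σ₀² = 9.32² = 86.8624, σ² = 14.89² = 221.7121; σ² + n·σ₀² = 221.7121 + 6·86.8624 = 742.8865.
Posterior mean = (μ₀/σ₀² + n·x̄/σ²)/(1/σ₀² + n/σ²) = (σ²·μ₀ + σ₀²·n·x̄)/(σ² + n·σ₀²) = (221.7121·45.18 + 86.8624·268.4)/742.8865 = 33330.820838/742.8865 = 44.8666.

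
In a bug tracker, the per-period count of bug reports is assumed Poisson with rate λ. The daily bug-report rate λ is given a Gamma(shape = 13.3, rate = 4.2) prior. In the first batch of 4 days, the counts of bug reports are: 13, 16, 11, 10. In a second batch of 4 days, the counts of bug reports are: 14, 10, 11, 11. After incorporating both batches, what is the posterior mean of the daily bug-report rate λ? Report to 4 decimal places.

With a Gamma(shape α, rate β) prior, the Poisson likelihood is conjugate: the posterior is Gamma(α + ΣXᵢ, β + n).
Batch 1: sum of counts S = 50 over n = 4 days.
After batch 1: Gamma(α+S, β+n) = Gamma(13.3+50, 4.2+4) = Gamma(63.3, 8.2).
Batch 2: sum of counts S = 46 over n = 4 days.
After batch 2: Gamma(α+S, β+n) = Gamma(63.3+46, 8.2+4) = Gamma(109.3, 12.2).
Posterior mean = α/β = 109.3/12.2 = 8.9590.

8.9590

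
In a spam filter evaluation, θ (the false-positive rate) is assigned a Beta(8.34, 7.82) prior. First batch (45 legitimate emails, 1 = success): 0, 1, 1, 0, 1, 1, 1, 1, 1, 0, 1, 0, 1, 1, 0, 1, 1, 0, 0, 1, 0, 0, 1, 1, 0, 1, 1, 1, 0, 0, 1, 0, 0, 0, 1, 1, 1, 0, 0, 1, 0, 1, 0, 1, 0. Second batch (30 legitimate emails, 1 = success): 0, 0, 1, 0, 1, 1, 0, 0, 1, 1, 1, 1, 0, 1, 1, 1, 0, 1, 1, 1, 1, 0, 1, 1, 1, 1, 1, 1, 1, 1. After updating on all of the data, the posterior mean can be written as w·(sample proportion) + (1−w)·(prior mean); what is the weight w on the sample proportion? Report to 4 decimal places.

0.8227

The Beta prior is conjugate to a Binomial/Bernoulli likelihood; the update adds successes to α and failures to β.
Total number of legitimate emails: n = 45 + 30 = 75.
Posterior mean = (α₀+k)/(α₀+β₀+n) = [n/(α₀+β₀+n)]·(k/n) + [(α₀+β₀)/(α₀+β₀+n)]·α₀/(α₀+β₀), so only n and the prior enter the weight.
The weight on the data is w = n/(α₀+β₀+n) = 75/(8.34+7.82+75) = 75/91.16 = 0.8227.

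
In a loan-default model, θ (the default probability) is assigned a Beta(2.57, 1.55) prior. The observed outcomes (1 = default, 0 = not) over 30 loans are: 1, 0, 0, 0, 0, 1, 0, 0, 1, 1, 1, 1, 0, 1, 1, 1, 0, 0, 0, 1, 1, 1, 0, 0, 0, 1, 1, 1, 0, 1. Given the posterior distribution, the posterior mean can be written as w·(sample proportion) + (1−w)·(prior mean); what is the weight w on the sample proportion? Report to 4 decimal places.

0.8792

The Beta prior is conjugate to a Binomial/Bernoulli likelihood; the update adds successes to α and failures to β.
Posterior mean = (α₀+k)/(α₀+β₀+n) = [n/(α₀+β₀+n)]·(k/n) + [(α₀+β₀)/(α₀+β₀+n)]·α₀/(α₀+β₀), so only n and the prior enter the weight.
The weight on the data is w = n/(α₀+β₀+n) = 30/(2.57+1.55+30) = 30/34.12 = 0.8792.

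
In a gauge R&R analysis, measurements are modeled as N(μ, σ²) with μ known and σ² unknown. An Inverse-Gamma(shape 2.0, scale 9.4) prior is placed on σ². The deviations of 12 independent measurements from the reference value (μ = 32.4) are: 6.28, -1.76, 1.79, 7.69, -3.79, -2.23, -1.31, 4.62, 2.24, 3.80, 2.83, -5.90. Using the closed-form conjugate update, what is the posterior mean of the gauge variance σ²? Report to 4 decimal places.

With known mean μ and an Inverse-Gamma(α, β) prior on σ², the Normal likelihood is conjugate: posterior is Inv-Gamma(α + n/2, β + Σ(xᵢ−μ)²/2).
Σ(xᵢ−μ)² = (6.28)² + (-1.76)² + (1.79)² + (7.69)² + (-3.79)² + (-2.23)² + (-1.31)² + (4.62)² + (2.24)² + (3.80)² + (2.83)² + (-5.90)² = 209.5502.
Posterior: Inv-Gamma(2.0 + 12/2, 9.4 + 209.5502/2) = Inv-Gamma(8.00, 114.17510).
E[σ²|data] = β/(α−1) = 114.17510/7.00 = 16.3107.

16.3107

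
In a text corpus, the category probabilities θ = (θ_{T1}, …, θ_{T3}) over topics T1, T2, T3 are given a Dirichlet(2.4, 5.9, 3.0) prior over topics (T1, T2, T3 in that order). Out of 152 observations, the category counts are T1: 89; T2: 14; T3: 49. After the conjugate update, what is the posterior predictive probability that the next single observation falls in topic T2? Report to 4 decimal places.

0.1219

The Dirichlet prior is conjugate to the Multinomial likelihood: each posterior αⱼ = prior αⱼ + observed count nⱼ.
Posterior concentration: (91.4, 19.9, 52.0), total = 163.3.
P(next = T2 | data) = α_{T2}/Σα = 0.1219.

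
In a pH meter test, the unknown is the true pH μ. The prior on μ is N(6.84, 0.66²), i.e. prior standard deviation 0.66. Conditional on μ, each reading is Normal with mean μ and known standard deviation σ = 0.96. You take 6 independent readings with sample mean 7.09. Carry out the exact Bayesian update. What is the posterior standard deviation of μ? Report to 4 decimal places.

For Normal data with known variance σ², a Normal(μ₀, σ₀²) prior on μ is conjugate. Posterior precision = 1/σ₀² + n/σ²; posterior mean is the precision-weighted average of μ₀ and x̄.
σ₀² = 0.66² = 0.4356, σ² = 0.96² = 0.9216; σ² + n·σ₀² = 0.9216 + 6·0.4356 = 3.5352.
Posterior precision = 1/σ₀² + n/σ² = 1/0.4356 + 6/0.9216 = (σ² + n·σ₀²)/(σ₀²σ²) = 3.5352/(0.4356·0.9216); posterior variance σₙ² = σ₀²σ²/(σ² + n·σ₀²) = 0.4356·0.9216/3.5352 = 0.113558.
Posterior SD = √σₙ² = √(0.4356·0.9216/3.5352) = 0.3370.

0.3370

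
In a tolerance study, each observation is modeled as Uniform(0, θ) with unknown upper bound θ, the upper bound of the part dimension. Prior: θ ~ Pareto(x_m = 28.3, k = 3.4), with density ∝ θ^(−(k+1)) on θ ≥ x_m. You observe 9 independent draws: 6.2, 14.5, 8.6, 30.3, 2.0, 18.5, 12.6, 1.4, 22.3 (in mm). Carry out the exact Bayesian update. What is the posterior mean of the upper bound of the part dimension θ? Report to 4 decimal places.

A Pareto(scale x_m, shape k) prior on the upper bound θ of Uniform(0, θ) is conjugate: posterior is Pareto(max(x_m, max xᵢ), k + n).
Sample maximum = 30.3; prior scale x_m = 28.3 → posterior scale = max = 30.3.
Posterior shape = 3.4 + 9 = 12.4.
E[θ|data] = k·x_m/(k−1) = 12.4·30.3/11.4 = 32.9579.

32.9579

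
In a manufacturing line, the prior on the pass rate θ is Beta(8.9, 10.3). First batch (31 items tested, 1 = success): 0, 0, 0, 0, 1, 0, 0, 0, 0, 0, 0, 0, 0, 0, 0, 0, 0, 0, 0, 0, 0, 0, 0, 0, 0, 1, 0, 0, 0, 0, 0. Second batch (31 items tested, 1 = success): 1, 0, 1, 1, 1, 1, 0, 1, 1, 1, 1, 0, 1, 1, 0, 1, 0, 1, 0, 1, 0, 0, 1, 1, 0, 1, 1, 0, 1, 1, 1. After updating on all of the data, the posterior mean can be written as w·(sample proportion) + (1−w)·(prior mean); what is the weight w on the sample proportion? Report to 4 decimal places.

0.7635

The Beta prior is conjugate to a Binomial/Bernoulli likelihood; the update adds successes to α and failures to β.
Total number of items tested: n = 31 + 31 = 62.
Posterior mean = (α₀+k)/(α₀+β₀+n) = [n/(α₀+β₀+n)]·(k/n) + [(α₀+β₀)/(α₀+β₀+n)]·α₀/(α₀+β₀), so only n and the prior enter the weight.
The weight on the data is w = n/(α₀+β₀+n) = 62/(8.9+10.3+62) = 62/81.2 = 0.7635.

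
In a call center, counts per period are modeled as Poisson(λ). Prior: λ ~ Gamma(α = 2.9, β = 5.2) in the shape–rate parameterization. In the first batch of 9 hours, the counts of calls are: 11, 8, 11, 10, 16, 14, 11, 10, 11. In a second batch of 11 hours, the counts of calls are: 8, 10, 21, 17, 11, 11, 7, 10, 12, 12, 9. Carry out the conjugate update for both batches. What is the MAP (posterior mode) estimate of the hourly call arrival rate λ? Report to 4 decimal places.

With a Gamma(shape α, rate β) prior, the Poisson likelihood is conjugate: the posterior is Gamma(α + ΣXᵢ, β + n).
Batch 1: sum of counts S = 102 over n = 9 hours.
After batch 1: Gamma(α+S, β+n) = Gamma(2.9+102, 5.2+9) = Gamma(104.9, 14.2).
Batch 2: sum of counts S = 128 over n = 11 hours.
After batch 2: Gamma(α+S, β+n) = Gamma(104.9+128, 14.2+11) = Gamma(232.9, 25.2).
Mode of Gamma(α,β) for α≥1 is (α−1)/β = 231.9/25.2 = 9.2024.

9.2024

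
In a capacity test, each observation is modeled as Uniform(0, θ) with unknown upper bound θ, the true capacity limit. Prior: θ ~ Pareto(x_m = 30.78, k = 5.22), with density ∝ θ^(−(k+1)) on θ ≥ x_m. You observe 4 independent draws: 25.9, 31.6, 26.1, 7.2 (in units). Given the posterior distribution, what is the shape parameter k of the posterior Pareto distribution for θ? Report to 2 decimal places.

A Pareto(scale x_m, shape k) prior on the upper bound θ of Uniform(0, θ) is conjugate: posterior is Pareto(max(x_m, max xᵢ), k + n).
Sample maximum = 31.6; prior scale x_m = 30.78 → posterior scale = max = 31.60.
Posterior shape = 5.22 + 4 = 9.22.
Posterior shape k = 9.22.

9.22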